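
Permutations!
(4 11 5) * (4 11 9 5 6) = (4 9 5 11 6) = [0, 1, 2, 3, 9, 11, 4, 7, 8, 5, 10, 6]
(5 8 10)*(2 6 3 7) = [0, 1, 6, 7, 4, 8, 3, 2, 10, 9, 5] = (2 6 3 7)(5 8 10)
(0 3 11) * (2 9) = [3, 1, 9, 11, 4, 5, 6, 7, 8, 2, 10, 0] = (0 3 11)(2 9)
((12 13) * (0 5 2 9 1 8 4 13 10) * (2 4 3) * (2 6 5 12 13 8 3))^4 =(13)(0 12 10)(1 4)(2 6)(3 8)(5 9)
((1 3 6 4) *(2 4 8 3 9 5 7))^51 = ((1 9 5 7 2 4)(3 6 8))^51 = (1 7)(2 9)(4 5)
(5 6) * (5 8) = (5 6 8) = [0, 1, 2, 3, 4, 6, 8, 7, 5]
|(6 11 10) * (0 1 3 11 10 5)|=|(0 1 3 11 5)(6 10)|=10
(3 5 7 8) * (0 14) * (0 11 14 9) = (0 9)(3 5 7 8)(11 14) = [9, 1, 2, 5, 4, 7, 6, 8, 3, 0, 10, 14, 12, 13, 11]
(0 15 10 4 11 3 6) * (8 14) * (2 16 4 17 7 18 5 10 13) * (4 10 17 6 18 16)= [15, 1, 4, 18, 11, 17, 0, 16, 14, 9, 6, 3, 12, 2, 8, 13, 10, 7, 5]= (0 15 13 2 4 11 3 18 5 17 7 16 10 6)(8 14)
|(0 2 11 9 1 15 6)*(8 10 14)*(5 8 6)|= |(0 2 11 9 1 15 5 8 10 14 6)|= 11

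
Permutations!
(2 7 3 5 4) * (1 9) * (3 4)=[0, 9, 7, 5, 2, 3, 6, 4, 8, 1]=(1 9)(2 7 4)(3 5)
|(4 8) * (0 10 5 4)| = 5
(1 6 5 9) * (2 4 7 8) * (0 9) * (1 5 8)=(0 9 5)(1 6 8 2 4 7)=[9, 6, 4, 3, 7, 0, 8, 1, 2, 5]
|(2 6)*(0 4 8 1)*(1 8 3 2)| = 6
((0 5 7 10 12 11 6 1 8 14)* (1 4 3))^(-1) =(0 14 8 1 3 4 6 11 12 10 7 5)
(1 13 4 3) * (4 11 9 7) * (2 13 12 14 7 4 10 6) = (1 12 14 7 10 6 2 13 11 9 4 3) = [0, 12, 13, 1, 3, 5, 2, 10, 8, 4, 6, 9, 14, 11, 7]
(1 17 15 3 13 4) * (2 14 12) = (1 17 15 3 13 4)(2 14 12) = [0, 17, 14, 13, 1, 5, 6, 7, 8, 9, 10, 11, 2, 4, 12, 3, 16, 15]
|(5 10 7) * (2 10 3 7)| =6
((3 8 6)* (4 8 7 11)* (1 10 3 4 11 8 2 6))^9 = (11)(1 8 7 3 10)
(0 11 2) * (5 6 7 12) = (0 11 2)(5 6 7 12) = [11, 1, 0, 3, 4, 6, 7, 12, 8, 9, 10, 2, 5]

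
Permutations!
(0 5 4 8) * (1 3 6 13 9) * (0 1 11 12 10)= [5, 3, 2, 6, 8, 4, 13, 7, 1, 11, 0, 12, 10, 9]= (0 5 4 8 1 3 6 13 9 11 12 10)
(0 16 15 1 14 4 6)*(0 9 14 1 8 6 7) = [16, 1, 2, 3, 7, 5, 9, 0, 6, 14, 10, 11, 12, 13, 4, 8, 15] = (0 16 15 8 6 9 14 4 7)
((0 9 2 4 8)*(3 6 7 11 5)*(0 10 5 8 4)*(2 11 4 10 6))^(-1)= (0 2 3 5 10 4 7 6 8 11 9)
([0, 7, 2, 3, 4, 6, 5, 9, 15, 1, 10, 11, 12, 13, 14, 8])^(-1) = [0, 9, 2, 3, 4, 6, 5, 1, 15, 7, 10, 11, 12, 13, 14, 8]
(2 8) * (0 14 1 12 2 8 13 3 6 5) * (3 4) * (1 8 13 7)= (0 14 8 13 4 3 6 5)(1 12 2 7)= [14, 12, 7, 6, 3, 0, 5, 1, 13, 9, 10, 11, 2, 4, 8]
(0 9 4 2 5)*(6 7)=(0 9 4 2 5)(6 7)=[9, 1, 5, 3, 2, 0, 7, 6, 8, 4]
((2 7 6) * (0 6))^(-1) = (0 7 2 6)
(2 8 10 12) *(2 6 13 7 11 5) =(2 8 10 12 6 13 7 11 5) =[0, 1, 8, 3, 4, 2, 13, 11, 10, 9, 12, 5, 6, 7]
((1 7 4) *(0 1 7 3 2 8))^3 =(0 2 1 8 3)(4 7)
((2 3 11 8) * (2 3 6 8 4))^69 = ((2 6 8 3 11 4))^69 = (2 3)(4 8)(6 11)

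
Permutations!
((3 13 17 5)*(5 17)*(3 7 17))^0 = (17)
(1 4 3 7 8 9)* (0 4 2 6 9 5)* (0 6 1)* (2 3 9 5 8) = (0 4 9)(1 3 7 2)(5 6) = [4, 3, 1, 7, 9, 6, 5, 2, 8, 0]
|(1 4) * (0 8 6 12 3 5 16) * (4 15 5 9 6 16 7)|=|(0 8 16)(1 15 5 7 4)(3 9 6 12)|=60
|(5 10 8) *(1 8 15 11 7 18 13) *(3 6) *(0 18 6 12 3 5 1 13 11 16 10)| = |(0 18 11 7 6 5)(1 8)(3 12)(10 15 16)| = 6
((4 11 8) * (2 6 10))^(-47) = (2 6 10)(4 11 8)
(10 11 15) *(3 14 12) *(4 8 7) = (3 14 12)(4 8 7)(10 11 15) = [0, 1, 2, 14, 8, 5, 6, 4, 7, 9, 11, 15, 3, 13, 12, 10]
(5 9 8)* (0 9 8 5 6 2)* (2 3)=(0 9 5 8 6 3 2)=[9, 1, 0, 2, 4, 8, 3, 7, 6, 5]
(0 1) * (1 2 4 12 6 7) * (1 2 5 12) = (0 5 12 6 7 2 4 1) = [5, 0, 4, 3, 1, 12, 7, 2, 8, 9, 10, 11, 6]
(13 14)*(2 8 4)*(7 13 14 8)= (14)(2 7 13 8 4)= [0, 1, 7, 3, 2, 5, 6, 13, 4, 9, 10, 11, 12, 8, 14]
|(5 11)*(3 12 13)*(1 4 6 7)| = |(1 4 6 7)(3 12 13)(5 11)| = 12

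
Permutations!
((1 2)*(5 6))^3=(1 2)(5 6)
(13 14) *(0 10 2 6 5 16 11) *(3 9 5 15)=(0 10 2 6 15 3 9 5 16 11)(13 14)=[10, 1, 6, 9, 4, 16, 15, 7, 8, 5, 2, 0, 12, 14, 13, 3, 11]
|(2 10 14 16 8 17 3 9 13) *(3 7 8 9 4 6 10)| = |(2 3 4 6 10 14 16 9 13)(7 8 17)| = 9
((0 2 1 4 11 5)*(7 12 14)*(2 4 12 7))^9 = (0 4 11 5)(1 12 14 2)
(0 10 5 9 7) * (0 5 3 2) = (0 10 3 2)(5 9 7) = [10, 1, 0, 2, 4, 9, 6, 5, 8, 7, 3]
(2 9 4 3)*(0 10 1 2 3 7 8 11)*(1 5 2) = (0 10 5 2 9 4 7 8 11) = [10, 1, 9, 3, 7, 2, 6, 8, 11, 4, 5, 0]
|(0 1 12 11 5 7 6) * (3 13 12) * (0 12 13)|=|(13)(0 1 3)(5 7 6 12 11)|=15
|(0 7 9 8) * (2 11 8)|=|(0 7 9 2 11 8)|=6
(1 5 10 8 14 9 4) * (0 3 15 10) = [3, 5, 2, 15, 1, 0, 6, 7, 14, 4, 8, 11, 12, 13, 9, 10] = (0 3 15 10 8 14 9 4 1 5)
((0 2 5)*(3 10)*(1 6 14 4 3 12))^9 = ((0 2 5)(1 6 14 4 3 10 12))^9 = (1 14 3 12 6 4 10)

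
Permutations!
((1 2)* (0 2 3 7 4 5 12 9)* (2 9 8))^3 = ((0 9)(1 3 7 4 5 12 8 2))^3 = (0 9)(1 4 8 3 5 2 7 12)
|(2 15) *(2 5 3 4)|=|(2 15 5 3 4)|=5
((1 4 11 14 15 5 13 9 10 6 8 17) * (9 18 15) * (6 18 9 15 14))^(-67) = ((1 4 11 6 8 17)(5 13 9 10 18 14 15))^(-67) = (1 17 8 6 11 4)(5 10 15 9 14 13 18)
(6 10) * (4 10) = (4 10 6) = [0, 1, 2, 3, 10, 5, 4, 7, 8, 9, 6]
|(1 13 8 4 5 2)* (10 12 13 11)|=|(1 11 10 12 13 8 4 5 2)|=9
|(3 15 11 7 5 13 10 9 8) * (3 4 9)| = |(3 15 11 7 5 13 10)(4 9 8)| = 21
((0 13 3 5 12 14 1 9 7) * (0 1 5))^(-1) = (0 3 13)(1 7 9)(5 14 12)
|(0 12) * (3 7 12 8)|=5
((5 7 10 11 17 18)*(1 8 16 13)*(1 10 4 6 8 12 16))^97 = ((1 12 16 13 10 11 17 18 5 7 4 6 8))^97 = (1 17 8 11 6 10 4 13 7 16 5 12 18)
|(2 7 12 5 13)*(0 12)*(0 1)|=|(0 12 5 13 2 7 1)|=7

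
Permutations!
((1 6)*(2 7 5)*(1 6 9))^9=((1 9)(2 7 5))^9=(1 9)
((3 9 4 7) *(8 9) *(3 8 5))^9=(3 5)(4 7 8 9)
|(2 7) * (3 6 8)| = |(2 7)(3 6 8)| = 6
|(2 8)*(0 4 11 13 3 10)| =6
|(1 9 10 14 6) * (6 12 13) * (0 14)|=8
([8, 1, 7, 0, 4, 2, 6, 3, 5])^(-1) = (0 3 7 2 5 8)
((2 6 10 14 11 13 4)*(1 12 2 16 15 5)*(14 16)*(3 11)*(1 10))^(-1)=((1 12 2 6)(3 11 13 4 14)(5 10 16 15))^(-1)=(1 6 2 12)(3 14 4 13 11)(5 15 16 10)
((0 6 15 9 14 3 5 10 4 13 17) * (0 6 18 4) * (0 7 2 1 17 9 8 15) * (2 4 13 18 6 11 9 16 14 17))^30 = ((0 6)(1 2)(3 5 10 7 4 18 13 16 14)(8 15)(9 17 11))^30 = (3 7 13)(4 16 5)(10 18 14)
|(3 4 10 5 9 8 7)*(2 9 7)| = |(2 9 8)(3 4 10 5 7)| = 15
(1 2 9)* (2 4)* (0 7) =(0 7)(1 4 2 9) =[7, 4, 9, 3, 2, 5, 6, 0, 8, 1]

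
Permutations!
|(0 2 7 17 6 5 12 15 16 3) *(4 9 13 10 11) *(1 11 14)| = |(0 2 7 17 6 5 12 15 16 3)(1 11 4 9 13 10 14)| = 70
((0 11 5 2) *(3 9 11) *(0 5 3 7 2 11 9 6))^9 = ((0 7 2 5 11 3 6))^9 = (0 2 11 6 7 5 3)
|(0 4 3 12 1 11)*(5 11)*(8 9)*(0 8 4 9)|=9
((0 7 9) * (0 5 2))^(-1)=(0 2 5 9 7)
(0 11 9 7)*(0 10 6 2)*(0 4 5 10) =(0 11 9 7)(2 4 5 10 6) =[11, 1, 4, 3, 5, 10, 2, 0, 8, 7, 6, 9]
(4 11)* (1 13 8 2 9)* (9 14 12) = [0, 13, 14, 3, 11, 5, 6, 7, 2, 1, 10, 4, 9, 8, 12] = (1 13 8 2 14 12 9)(4 11)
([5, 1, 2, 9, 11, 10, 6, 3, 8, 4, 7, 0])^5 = (0 9 10 11 3 5 4 7)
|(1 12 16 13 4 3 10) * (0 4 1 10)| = |(0 4 3)(1 12 16 13)| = 12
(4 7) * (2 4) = (2 4 7) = [0, 1, 4, 3, 7, 5, 6, 2]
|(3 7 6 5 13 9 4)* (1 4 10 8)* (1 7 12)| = |(1 4 3 12)(5 13 9 10 8 7 6)| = 28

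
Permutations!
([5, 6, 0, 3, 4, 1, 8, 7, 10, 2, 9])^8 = (10)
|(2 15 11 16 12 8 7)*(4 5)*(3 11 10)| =|(2 15 10 3 11 16 12 8 7)(4 5)| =18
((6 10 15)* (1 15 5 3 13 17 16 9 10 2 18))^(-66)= (1 18 2 6 15)(3 9 13 10 17 5 16)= ((1 15 6 2 18)(3 13 17 16 9 10 5))^(-66)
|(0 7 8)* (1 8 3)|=5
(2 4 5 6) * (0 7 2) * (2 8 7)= (0 2 4 5 6)(7 8)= [2, 1, 4, 3, 5, 6, 0, 8, 7]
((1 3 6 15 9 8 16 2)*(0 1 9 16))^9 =((0 1 3 6 15 16 2 9 8))^9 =(16)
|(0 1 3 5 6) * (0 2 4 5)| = 12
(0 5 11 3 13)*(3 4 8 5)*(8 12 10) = (0 3 13)(4 12 10 8 5 11) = [3, 1, 2, 13, 12, 11, 6, 7, 5, 9, 8, 4, 10, 0]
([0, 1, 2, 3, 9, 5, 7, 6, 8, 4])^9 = (4 9)(6 7)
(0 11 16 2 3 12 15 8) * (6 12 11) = (0 6 12 15 8)(2 3 11 16) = [6, 1, 3, 11, 4, 5, 12, 7, 0, 9, 10, 16, 15, 13, 14, 8, 2]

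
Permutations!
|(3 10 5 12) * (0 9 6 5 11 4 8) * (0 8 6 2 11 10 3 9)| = 7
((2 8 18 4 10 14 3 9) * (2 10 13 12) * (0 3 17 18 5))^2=((0 3 9 10 14 17 18 4 13 12 2 8 5))^2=(0 9 14 18 13 2 5 3 10 17 4 12 8)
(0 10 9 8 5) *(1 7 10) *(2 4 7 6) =(0 1 6 2 4 7 10 9 8 5) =[1, 6, 4, 3, 7, 0, 2, 10, 5, 8, 9]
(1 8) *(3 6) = (1 8)(3 6) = [0, 8, 2, 6, 4, 5, 3, 7, 1]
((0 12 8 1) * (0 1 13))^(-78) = ((0 12 8 13))^(-78) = (0 8)(12 13)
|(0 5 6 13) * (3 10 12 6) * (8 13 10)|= 15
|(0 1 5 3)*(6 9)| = 4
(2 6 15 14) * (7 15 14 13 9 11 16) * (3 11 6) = (2 3 11 16 7 15 13 9 6 14) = [0, 1, 3, 11, 4, 5, 14, 15, 8, 6, 10, 16, 12, 9, 2, 13, 7]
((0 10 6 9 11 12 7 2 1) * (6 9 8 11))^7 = (0 7 8 10 2 11 9 1 12 6)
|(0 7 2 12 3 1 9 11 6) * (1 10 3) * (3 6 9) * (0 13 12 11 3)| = 11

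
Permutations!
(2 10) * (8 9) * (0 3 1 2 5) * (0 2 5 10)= (10)(0 3 1 5 2)(8 9)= [3, 5, 0, 1, 4, 2, 6, 7, 9, 8, 10]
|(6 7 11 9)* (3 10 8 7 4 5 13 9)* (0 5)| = |(0 5 13 9 6 4)(3 10 8 7 11)| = 30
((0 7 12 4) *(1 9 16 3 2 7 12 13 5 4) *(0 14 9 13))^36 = ((0 12 1 13 5 4 14 9 16 3 2 7))^36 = (16)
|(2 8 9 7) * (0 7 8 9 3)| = 6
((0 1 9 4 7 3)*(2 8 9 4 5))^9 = (0 3 7 4 1)(2 8 9 5)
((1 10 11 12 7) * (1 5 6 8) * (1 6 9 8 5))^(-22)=((1 10 11 12 7)(5 9 8 6))^(-22)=(1 12 10 7 11)(5 8)(6 9)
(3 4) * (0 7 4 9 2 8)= (0 7 4 3 9 2 8)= [7, 1, 8, 9, 3, 5, 6, 4, 0, 2]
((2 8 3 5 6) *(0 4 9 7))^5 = ((0 4 9 7)(2 8 3 5 6))^5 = (0 4 9 7)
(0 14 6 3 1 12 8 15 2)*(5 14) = (0 5 14 6 3 1 12 8 15 2) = [5, 12, 0, 1, 4, 14, 3, 7, 15, 9, 10, 11, 8, 13, 6, 2]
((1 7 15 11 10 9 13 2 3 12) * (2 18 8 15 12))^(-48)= (8 15 11 10 9 13 18)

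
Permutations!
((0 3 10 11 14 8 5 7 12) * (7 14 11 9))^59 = (0 12 7 9 10 3)(5 8 14)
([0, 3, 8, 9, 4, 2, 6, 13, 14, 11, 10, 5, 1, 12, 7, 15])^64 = [0, 13, 11, 12, 4, 9, 6, 8, 5, 1, 10, 3, 7, 14, 2, 15]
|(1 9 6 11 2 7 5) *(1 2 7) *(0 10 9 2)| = |(0 10 9 6 11 7 5)(1 2)| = 14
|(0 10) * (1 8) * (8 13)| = 6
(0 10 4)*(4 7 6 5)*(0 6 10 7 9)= [7, 1, 2, 3, 6, 4, 5, 10, 8, 0, 9]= (0 7 10 9)(4 6 5)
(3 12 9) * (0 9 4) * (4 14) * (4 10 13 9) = [4, 1, 2, 12, 0, 5, 6, 7, 8, 3, 13, 11, 14, 9, 10] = (0 4)(3 12 14 10 13 9)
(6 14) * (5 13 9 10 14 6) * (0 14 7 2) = (0 14 5 13 9 10 7 2) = [14, 1, 0, 3, 4, 13, 6, 2, 8, 10, 7, 11, 12, 9, 5]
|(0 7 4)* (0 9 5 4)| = 6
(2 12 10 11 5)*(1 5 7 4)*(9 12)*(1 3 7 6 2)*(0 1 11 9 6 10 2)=(0 1 5 11 10 9 12 2 6)(3 7 4)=[1, 5, 6, 7, 3, 11, 0, 4, 8, 12, 9, 10, 2]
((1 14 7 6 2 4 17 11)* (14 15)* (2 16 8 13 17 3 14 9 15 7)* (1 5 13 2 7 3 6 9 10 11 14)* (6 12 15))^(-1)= (1 3)(2 8 16 6 9 7 14 17 13 5 11 10 15 12 4)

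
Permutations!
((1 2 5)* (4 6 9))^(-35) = (1 2 5)(4 6 9)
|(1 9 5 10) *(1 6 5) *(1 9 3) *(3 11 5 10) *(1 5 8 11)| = 2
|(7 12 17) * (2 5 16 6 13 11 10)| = 21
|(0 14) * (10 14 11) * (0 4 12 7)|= 7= |(0 11 10 14 4 12 7)|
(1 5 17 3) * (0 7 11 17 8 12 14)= (0 7 11 17 3 1 5 8 12 14)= [7, 5, 2, 1, 4, 8, 6, 11, 12, 9, 10, 17, 14, 13, 0, 15, 16, 3]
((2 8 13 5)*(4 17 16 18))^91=(2 5 13 8)(4 18 16 17)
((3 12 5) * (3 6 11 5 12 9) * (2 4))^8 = (12)(5 11 6) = ((12)(2 4)(3 9)(5 6 11))^8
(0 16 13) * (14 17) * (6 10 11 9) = (0 16 13)(6 10 11 9)(14 17) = [16, 1, 2, 3, 4, 5, 10, 7, 8, 6, 11, 9, 12, 0, 17, 15, 13, 14]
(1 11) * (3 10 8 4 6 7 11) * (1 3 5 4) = (1 5 4 6 7 11 3 10 8) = [0, 5, 2, 10, 6, 4, 7, 11, 1, 9, 8, 3]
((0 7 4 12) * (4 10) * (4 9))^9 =(0 9)(4 7)(10 12)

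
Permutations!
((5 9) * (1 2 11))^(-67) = (1 11 2)(5 9)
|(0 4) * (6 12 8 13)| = |(0 4)(6 12 8 13)| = 4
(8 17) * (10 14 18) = [0, 1, 2, 3, 4, 5, 6, 7, 17, 9, 14, 11, 12, 13, 18, 15, 16, 8, 10] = (8 17)(10 14 18)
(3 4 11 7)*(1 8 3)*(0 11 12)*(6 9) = [11, 8, 2, 4, 12, 5, 9, 1, 3, 6, 10, 7, 0] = (0 11 7 1 8 3 4 12)(6 9)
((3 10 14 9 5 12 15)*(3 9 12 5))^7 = (3 10 14 12 15 9)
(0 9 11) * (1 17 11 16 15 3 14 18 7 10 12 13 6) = (0 9 16 15 3 14 18 7 10 12 13 6 1 17 11) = [9, 17, 2, 14, 4, 5, 1, 10, 8, 16, 12, 0, 13, 6, 18, 3, 15, 11, 7]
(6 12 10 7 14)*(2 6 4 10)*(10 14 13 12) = (2 6 10 7 13 12)(4 14) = [0, 1, 6, 3, 14, 5, 10, 13, 8, 9, 7, 11, 2, 12, 4]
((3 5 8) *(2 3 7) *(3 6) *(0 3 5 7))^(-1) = (0 8 5 6 2 7 3) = ((0 3 7 2 6 5 8))^(-1)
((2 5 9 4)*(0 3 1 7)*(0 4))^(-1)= (0 9 5 2 4 7 1 3)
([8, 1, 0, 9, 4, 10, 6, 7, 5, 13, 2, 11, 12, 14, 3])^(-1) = (0 2 10 5 8)(3 14 13 9)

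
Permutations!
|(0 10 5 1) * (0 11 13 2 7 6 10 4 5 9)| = 11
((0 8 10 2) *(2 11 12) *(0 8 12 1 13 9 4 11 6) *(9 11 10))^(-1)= ((0 12 2 8 9 4 10 6)(1 13 11))^(-1)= (0 6 10 4 9 8 2 12)(1 11 13)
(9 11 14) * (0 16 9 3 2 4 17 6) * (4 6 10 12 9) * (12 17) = (0 16 4 12 9 11 14 3 2 6)(10 17) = [16, 1, 6, 2, 12, 5, 0, 7, 8, 11, 17, 14, 9, 13, 3, 15, 4, 10]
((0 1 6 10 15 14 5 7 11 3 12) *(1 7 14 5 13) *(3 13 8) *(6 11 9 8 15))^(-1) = ((0 7 9 8 3 12)(1 11 13)(5 14 15)(6 10))^(-1) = (0 12 3 8 9 7)(1 13 11)(5 15 14)(6 10)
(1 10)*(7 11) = (1 10)(7 11) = [0, 10, 2, 3, 4, 5, 6, 11, 8, 9, 1, 7]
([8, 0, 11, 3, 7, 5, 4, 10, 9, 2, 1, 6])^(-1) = [1, 10, 9, 3, 6, 5, 11, 4, 0, 8, 7, 2]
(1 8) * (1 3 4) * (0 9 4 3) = (0 9 4 1 8) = [9, 8, 2, 3, 1, 5, 6, 7, 0, 4]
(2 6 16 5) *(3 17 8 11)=(2 6 16 5)(3 17 8 11)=[0, 1, 6, 17, 4, 2, 16, 7, 11, 9, 10, 3, 12, 13, 14, 15, 5, 8]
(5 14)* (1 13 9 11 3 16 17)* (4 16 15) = (1 13 9 11 3 15 4 16 17)(5 14) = [0, 13, 2, 15, 16, 14, 6, 7, 8, 11, 10, 3, 12, 9, 5, 4, 17, 1]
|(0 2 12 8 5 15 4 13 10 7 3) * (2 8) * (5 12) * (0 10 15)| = |(0 8 12 2 5)(3 10 7)(4 13 15)| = 15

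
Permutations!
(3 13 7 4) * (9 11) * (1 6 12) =(1 6 12)(3 13 7 4)(9 11) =[0, 6, 2, 13, 3, 5, 12, 4, 8, 11, 10, 9, 1, 7]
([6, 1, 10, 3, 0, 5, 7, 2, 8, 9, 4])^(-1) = [4, 1, 7, 3, 10, 5, 0, 6, 8, 9, 2]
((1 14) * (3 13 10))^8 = ((1 14)(3 13 10))^8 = (14)(3 10 13)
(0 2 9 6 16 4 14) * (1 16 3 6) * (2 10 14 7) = (0 10 14)(1 16 4 7 2 9)(3 6) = [10, 16, 9, 6, 7, 5, 3, 2, 8, 1, 14, 11, 12, 13, 0, 15, 4]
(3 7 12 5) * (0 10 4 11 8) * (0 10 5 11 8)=(0 5 3 7 12 11)(4 8 10)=[5, 1, 2, 7, 8, 3, 6, 12, 10, 9, 4, 0, 11]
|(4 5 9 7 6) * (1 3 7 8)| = |(1 3 7 6 4 5 9 8)| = 8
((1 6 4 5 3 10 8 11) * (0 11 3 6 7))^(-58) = ((0 11 1 7)(3 10 8)(4 5 6))^(-58) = (0 1)(3 8 10)(4 6 5)(7 11)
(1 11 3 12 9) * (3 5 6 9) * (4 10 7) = [0, 11, 2, 12, 10, 6, 9, 4, 8, 1, 7, 5, 3] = (1 11 5 6 9)(3 12)(4 10 7)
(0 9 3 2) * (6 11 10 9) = [6, 1, 0, 2, 4, 5, 11, 7, 8, 3, 9, 10] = (0 6 11 10 9 3 2)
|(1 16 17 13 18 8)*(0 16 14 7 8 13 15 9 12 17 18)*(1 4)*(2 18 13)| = |(0 16 13)(1 14 7 8 4)(2 18)(9 12 17 15)| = 60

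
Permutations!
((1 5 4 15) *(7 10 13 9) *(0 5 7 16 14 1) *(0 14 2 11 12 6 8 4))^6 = ((0 5)(1 7 10 13 9 16 2 11 12 6 8 4 15 14))^6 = (1 2 15 9 8 10 12)(4 13 6 7 11 14 16)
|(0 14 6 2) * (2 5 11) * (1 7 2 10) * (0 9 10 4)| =|(0 14 6 5 11 4)(1 7 2 9 10)| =30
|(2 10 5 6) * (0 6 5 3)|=|(0 6 2 10 3)|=5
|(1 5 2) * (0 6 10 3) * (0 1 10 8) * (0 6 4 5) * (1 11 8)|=10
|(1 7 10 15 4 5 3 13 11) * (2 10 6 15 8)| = 9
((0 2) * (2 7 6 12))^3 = ((0 7 6 12 2))^3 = (0 12 7 2 6)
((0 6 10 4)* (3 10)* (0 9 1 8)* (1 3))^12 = ((0 6 1 8)(3 10 4 9))^12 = (10)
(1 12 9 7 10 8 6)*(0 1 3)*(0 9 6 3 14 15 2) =[1, 12, 0, 9, 4, 5, 14, 10, 3, 7, 8, 11, 6, 13, 15, 2] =(0 1 12 6 14 15 2)(3 9 7 10 8)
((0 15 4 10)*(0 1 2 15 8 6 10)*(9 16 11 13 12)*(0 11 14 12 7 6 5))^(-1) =((0 8 5)(1 2 15 4 11 13 7 6 10)(9 16 14 12))^(-1) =(0 5 8)(1 10 6 7 13 11 4 15 2)(9 12 14 16)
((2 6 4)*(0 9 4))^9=((0 9 4 2 6))^9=(0 6 2 4 9)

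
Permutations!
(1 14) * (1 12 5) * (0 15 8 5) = (0 15 8 5 1 14 12) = [15, 14, 2, 3, 4, 1, 6, 7, 5, 9, 10, 11, 0, 13, 12, 8]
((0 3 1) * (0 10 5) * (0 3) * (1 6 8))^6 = (10)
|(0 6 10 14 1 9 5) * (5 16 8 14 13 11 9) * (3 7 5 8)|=|(0 6 10 13 11 9 16 3 7 5)(1 8 14)|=30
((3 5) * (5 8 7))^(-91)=(3 8 7 5)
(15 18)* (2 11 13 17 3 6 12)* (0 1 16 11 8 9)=(0 1 16 11 13 17 3 6 12 2 8 9)(15 18)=[1, 16, 8, 6, 4, 5, 12, 7, 9, 0, 10, 13, 2, 17, 14, 18, 11, 3, 15]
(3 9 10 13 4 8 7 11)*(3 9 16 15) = (3 16 15)(4 8 7 11 9 10 13) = [0, 1, 2, 16, 8, 5, 6, 11, 7, 10, 13, 9, 12, 4, 14, 3, 15]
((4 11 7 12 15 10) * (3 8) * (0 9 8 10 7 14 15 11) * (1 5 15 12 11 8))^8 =(0 12 5 10 11 9 8 15 4 14 1 3 7)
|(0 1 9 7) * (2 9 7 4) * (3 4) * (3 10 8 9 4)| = 6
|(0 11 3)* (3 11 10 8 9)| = 5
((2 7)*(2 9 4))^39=((2 7 9 4))^39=(2 4 9 7)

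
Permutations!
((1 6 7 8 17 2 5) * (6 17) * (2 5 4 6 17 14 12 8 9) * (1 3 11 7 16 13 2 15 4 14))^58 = ((2 14 12 8 17 5 3 11 7 9 15 4 6 16 13))^58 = (2 16 4 9 11 5 8 14 13 6 15 7 3 17 12)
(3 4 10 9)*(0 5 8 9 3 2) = (0 5 8 9 2)(3 4 10) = [5, 1, 0, 4, 10, 8, 6, 7, 9, 2, 3]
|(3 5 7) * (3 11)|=4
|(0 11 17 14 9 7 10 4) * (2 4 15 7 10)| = |(0 11 17 14 9 10 15 7 2 4)| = 10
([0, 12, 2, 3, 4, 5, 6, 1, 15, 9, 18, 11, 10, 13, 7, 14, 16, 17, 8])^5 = [0, 15, 2, 3, 4, 5, 6, 8, 12, 9, 7, 11, 14, 13, 18, 10, 16, 17, 1]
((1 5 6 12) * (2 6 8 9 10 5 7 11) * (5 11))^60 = ((1 7 5 8 9 10 11 2 6 12))^60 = (12)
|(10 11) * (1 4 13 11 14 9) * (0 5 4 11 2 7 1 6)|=12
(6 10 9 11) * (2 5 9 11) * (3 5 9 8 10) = (2 9)(3 5 8 10 11 6) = [0, 1, 9, 5, 4, 8, 3, 7, 10, 2, 11, 6]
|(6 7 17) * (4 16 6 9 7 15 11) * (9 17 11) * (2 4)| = 8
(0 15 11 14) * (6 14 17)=(0 15 11 17 6 14)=[15, 1, 2, 3, 4, 5, 14, 7, 8, 9, 10, 17, 12, 13, 0, 11, 16, 6]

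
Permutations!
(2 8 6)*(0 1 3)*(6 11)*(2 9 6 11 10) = [1, 3, 8, 0, 4, 5, 9, 7, 10, 6, 2, 11] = (11)(0 1 3)(2 8 10)(6 9)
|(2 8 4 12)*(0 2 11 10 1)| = |(0 2 8 4 12 11 10 1)| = 8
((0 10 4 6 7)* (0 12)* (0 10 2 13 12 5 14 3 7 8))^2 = (0 13 10 6)(2 12 4 8)(3 5)(7 14)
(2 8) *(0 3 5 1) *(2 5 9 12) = [3, 0, 8, 9, 4, 1, 6, 7, 5, 12, 10, 11, 2] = (0 3 9 12 2 8 5 1)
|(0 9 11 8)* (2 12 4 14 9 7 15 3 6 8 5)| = |(0 7 15 3 6 8)(2 12 4 14 9 11 5)| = 42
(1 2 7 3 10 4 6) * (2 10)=[0, 10, 7, 2, 6, 5, 1, 3, 8, 9, 4]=(1 10 4 6)(2 7 3)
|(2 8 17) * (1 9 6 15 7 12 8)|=|(1 9 6 15 7 12 8 17 2)|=9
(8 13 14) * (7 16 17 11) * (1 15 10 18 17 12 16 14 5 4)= [0, 15, 2, 3, 1, 4, 6, 14, 13, 9, 18, 7, 16, 5, 8, 10, 12, 11, 17]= (1 15 10 18 17 11 7 14 8 13 5 4)(12 16)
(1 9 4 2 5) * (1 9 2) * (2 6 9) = (1 6 9 4)(2 5) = [0, 6, 5, 3, 1, 2, 9, 7, 8, 4]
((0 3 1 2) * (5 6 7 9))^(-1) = (0 2 1 3)(5 9 7 6) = ((0 3 1 2)(5 6 7 9))^(-1)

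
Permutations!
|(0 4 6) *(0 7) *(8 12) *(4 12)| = 6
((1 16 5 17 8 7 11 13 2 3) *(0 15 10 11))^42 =((0 15 10 11 13 2 3 1 16 5 17 8 7))^42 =(0 11 3 5 7 10 2 16 8 15 13 1 17)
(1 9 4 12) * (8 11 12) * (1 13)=[0, 9, 2, 3, 8, 5, 6, 7, 11, 4, 10, 12, 13, 1]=(1 9 4 8 11 12 13)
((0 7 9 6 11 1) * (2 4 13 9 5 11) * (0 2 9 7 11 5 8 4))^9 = (0 11 1 2)(4 13 7 8)(6 9)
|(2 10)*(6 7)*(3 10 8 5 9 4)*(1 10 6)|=|(1 10 2 8 5 9 4 3 6 7)|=10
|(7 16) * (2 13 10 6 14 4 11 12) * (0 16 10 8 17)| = |(0 16 7 10 6 14 4 11 12 2 13 8 17)| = 13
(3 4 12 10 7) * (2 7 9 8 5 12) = (2 7 3 4)(5 12 10 9 8) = [0, 1, 7, 4, 2, 12, 6, 3, 5, 8, 9, 11, 10]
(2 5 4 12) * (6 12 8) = [0, 1, 5, 3, 8, 4, 12, 7, 6, 9, 10, 11, 2] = (2 5 4 8 6 12)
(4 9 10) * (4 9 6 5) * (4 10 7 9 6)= (5 10 6)(7 9)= [0, 1, 2, 3, 4, 10, 5, 9, 8, 7, 6]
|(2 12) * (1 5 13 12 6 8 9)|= |(1 5 13 12 2 6 8 9)|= 8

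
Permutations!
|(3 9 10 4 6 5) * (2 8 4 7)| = 9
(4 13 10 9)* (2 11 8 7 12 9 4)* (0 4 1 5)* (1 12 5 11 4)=(0 1 11 8 7 5)(2 4 13 10 12 9)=[1, 11, 4, 3, 13, 0, 6, 5, 7, 2, 12, 8, 9, 10]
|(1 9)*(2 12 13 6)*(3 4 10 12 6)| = |(1 9)(2 6)(3 4 10 12 13)| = 10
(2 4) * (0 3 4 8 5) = [3, 1, 8, 4, 2, 0, 6, 7, 5] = (0 3 4 2 8 5)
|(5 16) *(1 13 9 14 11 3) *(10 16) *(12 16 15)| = |(1 13 9 14 11 3)(5 10 15 12 16)| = 30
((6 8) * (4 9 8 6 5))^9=((4 9 8 5))^9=(4 9 8 5)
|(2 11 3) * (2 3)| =2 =|(2 11)|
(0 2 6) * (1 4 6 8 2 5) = (0 5 1 4 6)(2 8) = [5, 4, 8, 3, 6, 1, 0, 7, 2]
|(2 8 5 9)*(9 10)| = 5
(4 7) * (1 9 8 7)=(1 9 8 7 4)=[0, 9, 2, 3, 1, 5, 6, 4, 7, 8]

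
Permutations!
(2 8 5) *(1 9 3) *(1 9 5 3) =(1 5 2 8 3 9) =[0, 5, 8, 9, 4, 2, 6, 7, 3, 1]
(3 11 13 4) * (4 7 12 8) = [0, 1, 2, 11, 3, 5, 6, 12, 4, 9, 10, 13, 8, 7] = (3 11 13 7 12 8 4)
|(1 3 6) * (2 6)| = |(1 3 2 6)| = 4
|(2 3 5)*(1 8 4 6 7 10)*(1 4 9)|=|(1 8 9)(2 3 5)(4 6 7 10)|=12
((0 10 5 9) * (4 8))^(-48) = (10)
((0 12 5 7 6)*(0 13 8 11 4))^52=((0 12 5 7 6 13 8 11 4))^52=(0 11 13 7 12 4 8 6 5)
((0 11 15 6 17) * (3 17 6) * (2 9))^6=((0 11 15 3 17)(2 9))^6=(0 11 15 3 17)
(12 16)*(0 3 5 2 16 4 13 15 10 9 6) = (0 3 5 2 16 12 4 13 15 10 9 6) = [3, 1, 16, 5, 13, 2, 0, 7, 8, 6, 9, 11, 4, 15, 14, 10, 12]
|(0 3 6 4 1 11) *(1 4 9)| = 6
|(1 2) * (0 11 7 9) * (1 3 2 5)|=|(0 11 7 9)(1 5)(2 3)|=4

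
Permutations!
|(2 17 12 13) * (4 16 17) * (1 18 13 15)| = 9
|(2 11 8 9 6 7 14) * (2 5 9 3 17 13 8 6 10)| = 8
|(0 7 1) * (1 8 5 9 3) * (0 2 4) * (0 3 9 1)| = |(9)(0 7 8 5 1 2 4 3)| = 8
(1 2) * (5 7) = [0, 2, 1, 3, 4, 7, 6, 5] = (1 2)(5 7)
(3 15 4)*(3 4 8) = (3 15 8) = [0, 1, 2, 15, 4, 5, 6, 7, 3, 9, 10, 11, 12, 13, 14, 8]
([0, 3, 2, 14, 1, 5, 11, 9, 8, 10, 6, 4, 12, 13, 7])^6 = (1 6 7)(3 11 9)(4 10 14)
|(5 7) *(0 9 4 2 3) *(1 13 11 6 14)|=|(0 9 4 2 3)(1 13 11 6 14)(5 7)|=10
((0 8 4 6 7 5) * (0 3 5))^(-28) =(0 4 7 8 6)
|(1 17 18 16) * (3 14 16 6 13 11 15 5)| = |(1 17 18 6 13 11 15 5 3 14 16)| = 11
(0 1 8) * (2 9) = [1, 8, 9, 3, 4, 5, 6, 7, 0, 2] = (0 1 8)(2 9)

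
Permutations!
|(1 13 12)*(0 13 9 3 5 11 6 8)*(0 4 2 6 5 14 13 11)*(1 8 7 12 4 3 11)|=|(0 1 9 11 5)(2 6 7 12 8 3 14 13 4)|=45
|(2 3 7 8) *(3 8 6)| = |(2 8)(3 7 6)| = 6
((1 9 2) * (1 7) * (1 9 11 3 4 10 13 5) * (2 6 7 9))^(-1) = (1 5 13 10 4 3 11)(2 7 6 9)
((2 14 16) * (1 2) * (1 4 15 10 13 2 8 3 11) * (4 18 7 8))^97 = (1 14 11 2 3 13 8 10 7 15 18 4 16)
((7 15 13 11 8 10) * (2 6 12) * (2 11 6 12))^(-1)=(2 6 13 15 7 10 8 11 12)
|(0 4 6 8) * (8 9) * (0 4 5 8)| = |(0 5 8 4 6 9)| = 6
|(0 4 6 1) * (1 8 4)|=6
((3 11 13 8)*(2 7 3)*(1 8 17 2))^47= (1 8)(2 17 13 11 3 7)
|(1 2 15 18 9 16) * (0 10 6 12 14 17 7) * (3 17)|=24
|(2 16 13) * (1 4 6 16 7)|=7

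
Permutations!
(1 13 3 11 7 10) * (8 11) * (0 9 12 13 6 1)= (0 9 12 13 3 8 11 7 10)(1 6)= [9, 6, 2, 8, 4, 5, 1, 10, 11, 12, 0, 7, 13, 3]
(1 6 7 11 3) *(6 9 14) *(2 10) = (1 9 14 6 7 11 3)(2 10) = [0, 9, 10, 1, 4, 5, 7, 11, 8, 14, 2, 3, 12, 13, 6]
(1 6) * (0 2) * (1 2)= [1, 6, 0, 3, 4, 5, 2]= (0 1 6 2)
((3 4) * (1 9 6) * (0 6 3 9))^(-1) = ((0 6 1)(3 4 9))^(-1) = (0 1 6)(3 9 4)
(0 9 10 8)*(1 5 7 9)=[1, 5, 2, 3, 4, 7, 6, 9, 0, 10, 8]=(0 1 5 7 9 10 8)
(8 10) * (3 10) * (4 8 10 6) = (10)(3 6 4 8) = [0, 1, 2, 6, 8, 5, 4, 7, 3, 9, 10]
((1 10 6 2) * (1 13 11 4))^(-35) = ((1 10 6 2 13 11 4))^(-35) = (13)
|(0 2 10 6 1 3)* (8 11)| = |(0 2 10 6 1 3)(8 11)| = 6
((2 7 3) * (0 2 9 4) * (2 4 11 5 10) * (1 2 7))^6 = ((0 4)(1 2)(3 9 11 5 10 7))^6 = (11)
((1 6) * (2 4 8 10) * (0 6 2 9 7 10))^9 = (10)(0 2)(1 8)(4 6)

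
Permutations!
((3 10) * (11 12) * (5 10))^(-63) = (11 12)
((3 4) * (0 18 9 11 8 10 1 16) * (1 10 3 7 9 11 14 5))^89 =(0 4 1 8 14 18 7 16 3 5 11 9)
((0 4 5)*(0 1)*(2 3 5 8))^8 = (0 4 8 2 3 5 1)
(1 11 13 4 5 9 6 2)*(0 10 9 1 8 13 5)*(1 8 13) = (0 10 9 6 2 13 4)(1 11 5 8) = [10, 11, 13, 3, 0, 8, 2, 7, 1, 6, 9, 5, 12, 4]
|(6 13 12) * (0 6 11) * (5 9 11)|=7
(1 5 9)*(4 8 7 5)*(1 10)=[0, 4, 2, 3, 8, 9, 6, 5, 7, 10, 1]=(1 4 8 7 5 9 10)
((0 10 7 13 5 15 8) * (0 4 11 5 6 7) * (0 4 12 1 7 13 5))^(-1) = ((0 10 4 11)(1 7 5 15 8 12)(6 13))^(-1) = (0 11 4 10)(1 12 8 15 5 7)(6 13)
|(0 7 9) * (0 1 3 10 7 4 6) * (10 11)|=6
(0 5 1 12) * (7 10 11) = [5, 12, 2, 3, 4, 1, 6, 10, 8, 9, 11, 7, 0] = (0 5 1 12)(7 10 11)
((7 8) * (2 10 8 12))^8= (2 7 10 12 8)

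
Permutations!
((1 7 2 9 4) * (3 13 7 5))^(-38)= (1 3 7 9)(2 4 5 13)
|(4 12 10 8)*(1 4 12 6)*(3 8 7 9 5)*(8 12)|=6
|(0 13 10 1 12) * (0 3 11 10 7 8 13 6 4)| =15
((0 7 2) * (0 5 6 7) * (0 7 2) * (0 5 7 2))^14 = (0 6 5 7 2) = ((0 2 7 5 6))^14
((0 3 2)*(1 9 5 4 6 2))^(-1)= (0 2 6 4 5 9 1 3)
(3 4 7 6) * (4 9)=(3 9 4 7 6)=[0, 1, 2, 9, 7, 5, 3, 6, 8, 4]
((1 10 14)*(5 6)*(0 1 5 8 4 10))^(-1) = (0 1)(4 8 6 5 14 10)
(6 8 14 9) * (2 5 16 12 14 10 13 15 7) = (2 5 16 12 14 9 6 8 10 13 15 7) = [0, 1, 5, 3, 4, 16, 8, 2, 10, 6, 13, 11, 14, 15, 9, 7, 12]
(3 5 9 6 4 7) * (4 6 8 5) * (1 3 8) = (1 3 4 7 8 5 9) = [0, 3, 2, 4, 7, 9, 6, 8, 5, 1]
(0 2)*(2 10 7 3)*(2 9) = (0 10 7 3 9 2) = [10, 1, 0, 9, 4, 5, 6, 3, 8, 2, 7]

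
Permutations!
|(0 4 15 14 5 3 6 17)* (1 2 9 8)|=|(0 4 15 14 5 3 6 17)(1 2 9 8)|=8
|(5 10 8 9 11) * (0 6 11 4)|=8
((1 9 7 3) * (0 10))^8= (10)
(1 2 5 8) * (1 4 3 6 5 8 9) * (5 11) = (1 2 8 4 3 6 11 5 9) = [0, 2, 8, 6, 3, 9, 11, 7, 4, 1, 10, 5]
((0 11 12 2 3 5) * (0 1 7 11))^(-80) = (1 2 7 3 11 5 12)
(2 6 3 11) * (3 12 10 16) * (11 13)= (2 6 12 10 16 3 13 11)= [0, 1, 6, 13, 4, 5, 12, 7, 8, 9, 16, 2, 10, 11, 14, 15, 3]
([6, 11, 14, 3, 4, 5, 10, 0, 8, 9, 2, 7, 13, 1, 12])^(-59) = (0 6 10 2 14 12 13 1 11 7)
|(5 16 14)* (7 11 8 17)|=12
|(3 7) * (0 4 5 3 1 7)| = |(0 4 5 3)(1 7)| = 4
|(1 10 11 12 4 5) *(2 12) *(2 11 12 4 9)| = |(1 10 12 9 2 4 5)| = 7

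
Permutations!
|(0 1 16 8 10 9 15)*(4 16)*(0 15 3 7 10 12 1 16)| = |(0 16 8 12 1 4)(3 7 10 9)| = 12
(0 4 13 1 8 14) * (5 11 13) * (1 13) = (0 4 5 11 1 8 14) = [4, 8, 2, 3, 5, 11, 6, 7, 14, 9, 10, 1, 12, 13, 0]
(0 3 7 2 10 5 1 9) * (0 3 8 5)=(0 8 5 1 9 3 7 2 10)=[8, 9, 10, 7, 4, 1, 6, 2, 5, 3, 0]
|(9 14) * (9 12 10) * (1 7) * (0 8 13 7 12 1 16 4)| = |(0 8 13 7 16 4)(1 12 10 9 14)| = 30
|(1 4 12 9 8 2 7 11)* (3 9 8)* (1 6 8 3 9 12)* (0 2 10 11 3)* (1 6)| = 30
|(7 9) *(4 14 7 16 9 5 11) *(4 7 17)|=6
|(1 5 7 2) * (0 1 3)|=6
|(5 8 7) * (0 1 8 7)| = 6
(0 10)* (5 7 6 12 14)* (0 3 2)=[10, 1, 0, 2, 4, 7, 12, 6, 8, 9, 3, 11, 14, 13, 5]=(0 10 3 2)(5 7 6 12 14)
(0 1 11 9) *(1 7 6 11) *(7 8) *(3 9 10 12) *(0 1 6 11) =(0 8 7 11 10 12 3 9 1 6) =[8, 6, 2, 9, 4, 5, 0, 11, 7, 1, 12, 10, 3]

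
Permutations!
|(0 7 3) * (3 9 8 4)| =6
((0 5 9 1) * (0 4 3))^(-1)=((0 5 9 1 4 3))^(-1)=(0 3 4 1 9 5)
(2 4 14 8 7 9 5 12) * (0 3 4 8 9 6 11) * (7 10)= (0 3 4 14 9 5 12 2 8 10 7 6 11)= [3, 1, 8, 4, 14, 12, 11, 6, 10, 5, 7, 0, 2, 13, 9]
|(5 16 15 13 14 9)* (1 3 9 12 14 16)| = 12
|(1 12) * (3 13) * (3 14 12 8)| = |(1 8 3 13 14 12)| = 6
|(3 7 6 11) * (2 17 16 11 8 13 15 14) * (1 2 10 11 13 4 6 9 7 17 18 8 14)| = |(1 2 18 8 4 6 14 10 11 3 17 16 13 15)(7 9)| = 14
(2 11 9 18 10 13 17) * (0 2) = (0 2 11 9 18 10 13 17) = [2, 1, 11, 3, 4, 5, 6, 7, 8, 18, 13, 9, 12, 17, 14, 15, 16, 0, 10]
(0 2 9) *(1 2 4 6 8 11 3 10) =(0 4 6 8 11 3 10 1 2 9) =[4, 2, 9, 10, 6, 5, 8, 7, 11, 0, 1, 3]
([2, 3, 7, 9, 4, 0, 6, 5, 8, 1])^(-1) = (0 5 7 2)(1 9 3)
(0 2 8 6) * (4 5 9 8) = [2, 1, 4, 3, 5, 9, 0, 7, 6, 8] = (0 2 4 5 9 8 6)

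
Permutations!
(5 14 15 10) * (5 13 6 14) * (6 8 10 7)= (6 14 15 7)(8 10 13)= [0, 1, 2, 3, 4, 5, 14, 6, 10, 9, 13, 11, 12, 8, 15, 7]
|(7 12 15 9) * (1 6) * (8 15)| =10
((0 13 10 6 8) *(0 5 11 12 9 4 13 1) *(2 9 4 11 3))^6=(2 10 9 6 11 8 12 5 4 3 13)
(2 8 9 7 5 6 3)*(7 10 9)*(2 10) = [0, 1, 8, 10, 4, 6, 3, 5, 7, 2, 9] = (2 8 7 5 6 3 10 9)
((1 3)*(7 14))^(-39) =(1 3)(7 14)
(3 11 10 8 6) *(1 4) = (1 4)(3 11 10 8 6) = [0, 4, 2, 11, 1, 5, 3, 7, 6, 9, 8, 10]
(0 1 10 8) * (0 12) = (0 1 10 8 12) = [1, 10, 2, 3, 4, 5, 6, 7, 12, 9, 8, 11, 0]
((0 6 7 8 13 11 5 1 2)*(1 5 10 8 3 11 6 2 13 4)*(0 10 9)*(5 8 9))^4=((0 2 10 9)(1 13 6 7 3 11 5 8 4))^4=(1 3 4 7 8 6 5 13 11)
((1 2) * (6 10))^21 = (1 2)(6 10)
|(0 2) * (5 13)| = |(0 2)(5 13)| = 2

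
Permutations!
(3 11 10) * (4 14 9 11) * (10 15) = (3 4 14 9 11 15 10) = [0, 1, 2, 4, 14, 5, 6, 7, 8, 11, 3, 15, 12, 13, 9, 10]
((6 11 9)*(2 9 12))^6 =((2 9 6 11 12))^6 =(2 9 6 11 12)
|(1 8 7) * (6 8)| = |(1 6 8 7)| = 4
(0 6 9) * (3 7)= [6, 1, 2, 7, 4, 5, 9, 3, 8, 0]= (0 6 9)(3 7)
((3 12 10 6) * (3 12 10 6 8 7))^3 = (3 7 8 10)(6 12)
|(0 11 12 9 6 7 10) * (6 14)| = |(0 11 12 9 14 6 7 10)| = 8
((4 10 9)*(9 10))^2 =(10)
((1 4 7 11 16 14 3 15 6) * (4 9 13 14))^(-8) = ((1 9 13 14 3 15 6)(4 7 11 16))^(-8) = (16)(1 6 15 3 14 13 9)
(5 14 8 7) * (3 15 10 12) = (3 15 10 12)(5 14 8 7) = [0, 1, 2, 15, 4, 14, 6, 5, 7, 9, 12, 11, 3, 13, 8, 10]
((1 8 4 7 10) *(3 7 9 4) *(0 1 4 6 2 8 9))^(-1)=(0 4 10 7 3 8 2 6 9 1)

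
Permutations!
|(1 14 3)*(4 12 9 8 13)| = |(1 14 3)(4 12 9 8 13)| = 15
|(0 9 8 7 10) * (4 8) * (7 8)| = 5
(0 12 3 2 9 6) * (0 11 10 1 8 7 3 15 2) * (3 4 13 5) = (0 12 15 2 9 6 11 10 1 8 7 4 13 5 3) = [12, 8, 9, 0, 13, 3, 11, 4, 7, 6, 1, 10, 15, 5, 14, 2]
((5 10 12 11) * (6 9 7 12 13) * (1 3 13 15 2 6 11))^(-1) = (1 12 7 9 6 2 15 10 5 11 13 3)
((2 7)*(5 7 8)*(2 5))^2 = (8)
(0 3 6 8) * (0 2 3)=(2 3 6 8)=[0, 1, 3, 6, 4, 5, 8, 7, 2]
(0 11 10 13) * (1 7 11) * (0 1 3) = (0 3)(1 7 11 10 13) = [3, 7, 2, 0, 4, 5, 6, 11, 8, 9, 13, 10, 12, 1]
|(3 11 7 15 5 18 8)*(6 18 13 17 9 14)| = 12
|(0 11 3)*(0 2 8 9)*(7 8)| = 7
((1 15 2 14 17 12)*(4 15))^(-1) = (1 12 17 14 2 15 4)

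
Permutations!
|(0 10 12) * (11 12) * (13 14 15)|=12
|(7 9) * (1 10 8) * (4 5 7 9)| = 3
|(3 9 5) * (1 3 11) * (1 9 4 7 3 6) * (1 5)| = 15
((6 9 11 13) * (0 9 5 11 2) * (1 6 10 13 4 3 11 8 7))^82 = ((0 9 2)(1 6 5 8 7)(3 11 4)(10 13))^82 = (13)(0 9 2)(1 5 7 6 8)(3 11 4)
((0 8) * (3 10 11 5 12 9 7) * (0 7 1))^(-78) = ((0 8 7 3 10 11 5 12 9 1))^(-78) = (0 7 10 5 9)(1 8 3 11 12)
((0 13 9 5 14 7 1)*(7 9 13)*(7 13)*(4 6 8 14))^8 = (4 8 9)(5 6 14) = ((0 13 7 1)(4 6 8 14 9 5))^8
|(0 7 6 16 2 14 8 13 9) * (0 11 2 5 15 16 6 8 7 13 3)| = |(0 13 9 11 2 14 7 8 3)(5 15 16)| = 9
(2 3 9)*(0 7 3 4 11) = (0 7 3 9 2 4 11) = [7, 1, 4, 9, 11, 5, 6, 3, 8, 2, 10, 0]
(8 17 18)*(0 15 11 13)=(0 15 11 13)(8 17 18)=[15, 1, 2, 3, 4, 5, 6, 7, 17, 9, 10, 13, 12, 0, 14, 11, 16, 18, 8]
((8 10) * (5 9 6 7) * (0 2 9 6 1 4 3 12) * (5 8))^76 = (0 12 3 4 1 9 2)(5 6 7 8 10)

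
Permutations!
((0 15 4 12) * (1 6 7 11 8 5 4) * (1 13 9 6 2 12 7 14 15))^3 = (0 12 2 1)(4 8 7 5 11)(6 13 14 9 15)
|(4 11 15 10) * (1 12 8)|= |(1 12 8)(4 11 15 10)|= 12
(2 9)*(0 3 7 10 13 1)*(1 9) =[3, 0, 1, 7, 4, 5, 6, 10, 8, 2, 13, 11, 12, 9] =(0 3 7 10 13 9 2 1)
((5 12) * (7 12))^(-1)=(5 12 7)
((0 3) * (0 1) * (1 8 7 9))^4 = ((0 3 8 7 9 1))^4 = (0 9 8)(1 7 3)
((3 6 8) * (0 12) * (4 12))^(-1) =((0 4 12)(3 6 8))^(-1) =(0 12 4)(3 8 6)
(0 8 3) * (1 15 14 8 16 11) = (0 16 11 1 15 14 8 3) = [16, 15, 2, 0, 4, 5, 6, 7, 3, 9, 10, 1, 12, 13, 8, 14, 11]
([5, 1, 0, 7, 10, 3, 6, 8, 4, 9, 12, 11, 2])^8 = [2, 1, 12, 5, 8, 0, 6, 3, 7, 9, 4, 11, 10]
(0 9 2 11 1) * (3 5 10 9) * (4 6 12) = (0 3 5 10 9 2 11 1)(4 6 12) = [3, 0, 11, 5, 6, 10, 12, 7, 8, 2, 9, 1, 4]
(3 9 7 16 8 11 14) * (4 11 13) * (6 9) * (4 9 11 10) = [0, 1, 2, 6, 10, 5, 11, 16, 13, 7, 4, 14, 12, 9, 3, 15, 8] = (3 6 11 14)(4 10)(7 16 8 13 9)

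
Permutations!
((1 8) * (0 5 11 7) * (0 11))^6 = (11)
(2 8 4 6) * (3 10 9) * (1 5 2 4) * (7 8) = (1 5 2 7 8)(3 10 9)(4 6) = [0, 5, 7, 10, 6, 2, 4, 8, 1, 3, 9]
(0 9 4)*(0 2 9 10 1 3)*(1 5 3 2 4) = (0 10 5 3)(1 2 9) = [10, 2, 9, 0, 4, 3, 6, 7, 8, 1, 5]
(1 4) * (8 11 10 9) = (1 4)(8 11 10 9) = [0, 4, 2, 3, 1, 5, 6, 7, 11, 8, 9, 10]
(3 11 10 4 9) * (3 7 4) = (3 11 10)(4 9 7) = [0, 1, 2, 11, 9, 5, 6, 4, 8, 7, 3, 10]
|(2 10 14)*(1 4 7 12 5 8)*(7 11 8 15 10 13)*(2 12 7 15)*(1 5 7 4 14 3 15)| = 30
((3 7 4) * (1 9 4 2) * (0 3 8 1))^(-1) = (0 2 7 3)(1 8 4 9)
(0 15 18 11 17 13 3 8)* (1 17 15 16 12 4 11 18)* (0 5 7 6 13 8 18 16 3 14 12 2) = (0 3 18 16 2)(1 17 8 5 7 6 13 14 12 4 11 15) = [3, 17, 0, 18, 11, 7, 13, 6, 5, 9, 10, 15, 4, 14, 12, 1, 2, 8, 16]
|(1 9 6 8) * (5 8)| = 5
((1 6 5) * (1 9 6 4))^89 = (1 4)(5 6 9) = ((1 4)(5 9 6))^89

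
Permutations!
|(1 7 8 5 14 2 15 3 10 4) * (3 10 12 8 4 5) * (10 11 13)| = 21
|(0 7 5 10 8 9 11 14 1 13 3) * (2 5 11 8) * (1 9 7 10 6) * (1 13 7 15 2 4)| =15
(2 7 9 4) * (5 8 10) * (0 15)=(0 15)(2 7 9 4)(5 8 10)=[15, 1, 7, 3, 2, 8, 6, 9, 10, 4, 5, 11, 12, 13, 14, 0]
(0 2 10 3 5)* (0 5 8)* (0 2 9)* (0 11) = (0 9 11)(2 10 3 8) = [9, 1, 10, 8, 4, 5, 6, 7, 2, 11, 3, 0]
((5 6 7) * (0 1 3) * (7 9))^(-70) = ((0 1 3)(5 6 9 7))^(-70) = (0 3 1)(5 9)(6 7)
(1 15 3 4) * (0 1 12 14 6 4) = (0 1 15 3)(4 12 14 6) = [1, 15, 2, 0, 12, 5, 4, 7, 8, 9, 10, 11, 14, 13, 6, 3]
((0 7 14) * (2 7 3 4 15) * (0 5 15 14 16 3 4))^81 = (16)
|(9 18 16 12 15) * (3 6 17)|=15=|(3 6 17)(9 18 16 12 15)|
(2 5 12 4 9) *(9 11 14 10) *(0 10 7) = (0 10 9 2 5 12 4 11 14 7) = [10, 1, 5, 3, 11, 12, 6, 0, 8, 2, 9, 14, 4, 13, 7]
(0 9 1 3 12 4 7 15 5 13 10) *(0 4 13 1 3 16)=(0 9 3 12 13 10 4 7 15 5 1 16)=[9, 16, 2, 12, 7, 1, 6, 15, 8, 3, 4, 11, 13, 10, 14, 5, 0]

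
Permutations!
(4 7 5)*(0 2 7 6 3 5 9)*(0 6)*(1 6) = (0 2 7 9 1 6 3 5 4) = [2, 6, 7, 5, 0, 4, 3, 9, 8, 1]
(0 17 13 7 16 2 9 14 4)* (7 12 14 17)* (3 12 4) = (0 7 16 2 9 17 13 4)(3 12 14) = [7, 1, 9, 12, 0, 5, 6, 16, 8, 17, 10, 11, 14, 4, 3, 15, 2, 13]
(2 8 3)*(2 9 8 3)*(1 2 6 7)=(1 2 3 9 8 6 7)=[0, 2, 3, 9, 4, 5, 7, 1, 6, 8]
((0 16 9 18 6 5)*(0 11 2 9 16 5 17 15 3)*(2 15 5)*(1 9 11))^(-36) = (18)(0 3 15 11 2)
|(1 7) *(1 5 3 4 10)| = 6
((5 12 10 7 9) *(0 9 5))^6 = ((0 9)(5 12 10 7))^6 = (5 10)(7 12)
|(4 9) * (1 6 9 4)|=3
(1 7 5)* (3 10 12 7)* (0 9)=[9, 3, 2, 10, 4, 1, 6, 5, 8, 0, 12, 11, 7]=(0 9)(1 3 10 12 7 5)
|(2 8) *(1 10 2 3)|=5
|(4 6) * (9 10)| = 2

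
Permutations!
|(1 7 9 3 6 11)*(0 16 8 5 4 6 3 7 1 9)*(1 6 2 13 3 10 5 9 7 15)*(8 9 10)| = 56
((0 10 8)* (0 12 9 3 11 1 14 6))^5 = (0 3)(1 8)(6 9)(10 11)(12 14)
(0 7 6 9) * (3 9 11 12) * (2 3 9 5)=[7, 1, 3, 5, 4, 2, 11, 6, 8, 0, 10, 12, 9]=(0 7 6 11 12 9)(2 3 5)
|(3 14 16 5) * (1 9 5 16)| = 5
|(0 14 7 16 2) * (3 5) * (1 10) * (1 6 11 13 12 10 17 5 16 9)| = |(0 14 7 9 1 17 5 3 16 2)(6 11 13 12 10)| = 10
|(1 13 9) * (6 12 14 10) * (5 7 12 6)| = |(1 13 9)(5 7 12 14 10)| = 15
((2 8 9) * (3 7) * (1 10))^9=((1 10)(2 8 9)(3 7))^9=(1 10)(3 7)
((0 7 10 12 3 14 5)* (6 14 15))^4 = (0 3 5 12 14 10 6 7 15)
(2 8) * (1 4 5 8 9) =(1 4 5 8 2 9) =[0, 4, 9, 3, 5, 8, 6, 7, 2, 1]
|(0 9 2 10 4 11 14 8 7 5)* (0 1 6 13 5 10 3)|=12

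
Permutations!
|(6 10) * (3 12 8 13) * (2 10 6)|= 4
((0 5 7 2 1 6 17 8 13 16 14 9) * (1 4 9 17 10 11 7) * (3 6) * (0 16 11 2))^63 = ((0 5 1 3 6 10 2 4 9 16 14 17 8 13 11 7))^63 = (0 7 11 13 8 17 14 16 9 4 2 10 6 3 1 5)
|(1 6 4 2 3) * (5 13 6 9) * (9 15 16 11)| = 11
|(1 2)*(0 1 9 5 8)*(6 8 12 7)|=9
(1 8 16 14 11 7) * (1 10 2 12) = [0, 8, 12, 3, 4, 5, 6, 10, 16, 9, 2, 7, 1, 13, 11, 15, 14] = (1 8 16 14 11 7 10 2 12)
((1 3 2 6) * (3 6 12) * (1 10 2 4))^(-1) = (1 4 3 12 2 10 6)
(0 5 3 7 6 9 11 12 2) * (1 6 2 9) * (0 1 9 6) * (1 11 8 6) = (0 5 3 7 2 11 12 1)(6 9 8) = [5, 0, 11, 7, 4, 3, 9, 2, 6, 8, 10, 12, 1]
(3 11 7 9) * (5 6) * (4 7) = (3 11 4 7 9)(5 6) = [0, 1, 2, 11, 7, 6, 5, 9, 8, 3, 10, 4]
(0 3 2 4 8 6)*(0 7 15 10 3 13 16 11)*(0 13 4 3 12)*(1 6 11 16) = (16)(0 4 8 11 13 1 6 7 15 10 12)(2 3) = [4, 6, 3, 2, 8, 5, 7, 15, 11, 9, 12, 13, 0, 1, 14, 10, 16]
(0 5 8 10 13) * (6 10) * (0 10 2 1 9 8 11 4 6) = (0 5 11 4 6 2 1 9 8)(10 13) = [5, 9, 1, 3, 6, 11, 2, 7, 0, 8, 13, 4, 12, 10]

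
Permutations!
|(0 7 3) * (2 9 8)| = |(0 7 3)(2 9 8)| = 3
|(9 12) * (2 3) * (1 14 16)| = 6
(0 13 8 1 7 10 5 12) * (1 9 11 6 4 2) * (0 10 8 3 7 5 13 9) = (0 9 11 6 4 2 1 5 12 10 13 3 7 8) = [9, 5, 1, 7, 2, 12, 4, 8, 0, 11, 13, 6, 10, 3]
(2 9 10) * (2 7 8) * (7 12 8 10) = [0, 1, 9, 3, 4, 5, 6, 10, 2, 7, 12, 11, 8] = (2 9 7 10 12 8)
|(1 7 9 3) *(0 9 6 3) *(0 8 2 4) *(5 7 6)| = |(0 9 8 2 4)(1 6 3)(5 7)| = 30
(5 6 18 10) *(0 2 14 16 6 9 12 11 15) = (0 2 14 16 6 18 10 5 9 12 11 15) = [2, 1, 14, 3, 4, 9, 18, 7, 8, 12, 5, 15, 11, 13, 16, 0, 6, 17, 10]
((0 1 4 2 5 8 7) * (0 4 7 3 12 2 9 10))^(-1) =(0 10 9 4 7 1)(2 12 3 8 5)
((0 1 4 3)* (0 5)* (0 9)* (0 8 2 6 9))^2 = (0 4 5 1 3)(2 9)(6 8)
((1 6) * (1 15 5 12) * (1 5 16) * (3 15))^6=((1 6 3 15 16)(5 12))^6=(1 6 3 15 16)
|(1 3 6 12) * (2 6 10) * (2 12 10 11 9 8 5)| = 10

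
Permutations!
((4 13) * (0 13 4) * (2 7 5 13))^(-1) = ((0 2 7 5 13))^(-1) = (0 13 5 7 2)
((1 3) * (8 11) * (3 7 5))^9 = ((1 7 5 3)(8 11))^9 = (1 7 5 3)(8 11)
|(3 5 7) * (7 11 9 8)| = 6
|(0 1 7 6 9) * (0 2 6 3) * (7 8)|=|(0 1 8 7 3)(2 6 9)|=15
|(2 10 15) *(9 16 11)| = 3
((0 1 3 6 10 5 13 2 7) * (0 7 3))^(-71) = ((0 1)(2 3 6 10 5 13))^(-71) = (0 1)(2 3 6 10 5 13)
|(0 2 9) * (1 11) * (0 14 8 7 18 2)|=|(1 11)(2 9 14 8 7 18)|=6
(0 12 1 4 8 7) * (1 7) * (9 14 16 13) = (0 12 7)(1 4 8)(9 14 16 13) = [12, 4, 2, 3, 8, 5, 6, 0, 1, 14, 10, 11, 7, 9, 16, 15, 13]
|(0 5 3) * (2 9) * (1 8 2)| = 12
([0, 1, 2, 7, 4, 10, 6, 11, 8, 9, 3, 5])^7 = (3 11 10 7 5)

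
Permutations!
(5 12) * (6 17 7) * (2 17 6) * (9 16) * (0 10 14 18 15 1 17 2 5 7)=(0 10 14 18 15 1 17)(5 12 7)(9 16)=[10, 17, 2, 3, 4, 12, 6, 5, 8, 16, 14, 11, 7, 13, 18, 1, 9, 0, 15]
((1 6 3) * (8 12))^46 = ((1 6 3)(8 12))^46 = (12)(1 6 3)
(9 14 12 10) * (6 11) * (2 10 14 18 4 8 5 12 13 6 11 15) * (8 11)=(2 10 9 18 4 11 8 5 12 14 13 6 15)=[0, 1, 10, 3, 11, 12, 15, 7, 5, 18, 9, 8, 14, 6, 13, 2, 16, 17, 4]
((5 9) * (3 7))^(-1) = (3 7)(5 9)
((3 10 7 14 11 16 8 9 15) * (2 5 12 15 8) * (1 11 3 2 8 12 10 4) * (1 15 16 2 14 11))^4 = (16)(2 11 7 10 5)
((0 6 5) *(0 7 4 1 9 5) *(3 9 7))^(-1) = (0 6)(1 4 7)(3 5 9)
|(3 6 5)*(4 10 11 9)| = 12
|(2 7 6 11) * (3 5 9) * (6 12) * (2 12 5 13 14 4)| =|(2 7 5 9 3 13 14 4)(6 11 12)| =24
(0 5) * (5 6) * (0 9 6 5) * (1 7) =(0 5 9 6)(1 7) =[5, 7, 2, 3, 4, 9, 0, 1, 8, 6]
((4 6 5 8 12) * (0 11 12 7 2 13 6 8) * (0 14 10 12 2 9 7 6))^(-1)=((0 11 2 13)(4 8 6 5 14 10 12)(7 9))^(-1)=(0 13 2 11)(4 12 10 14 5 6 8)(7 9)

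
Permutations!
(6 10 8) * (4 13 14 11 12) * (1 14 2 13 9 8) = (1 14 11 12 4 9 8 6 10)(2 13) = [0, 14, 13, 3, 9, 5, 10, 7, 6, 8, 1, 12, 4, 2, 11]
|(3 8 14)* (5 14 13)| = |(3 8 13 5 14)| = 5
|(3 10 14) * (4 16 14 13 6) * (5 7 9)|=21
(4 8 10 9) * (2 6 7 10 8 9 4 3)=(2 6 7 10 4 9 3)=[0, 1, 6, 2, 9, 5, 7, 10, 8, 3, 4]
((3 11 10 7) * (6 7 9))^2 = ((3 11 10 9 6 7))^2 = (3 10 6)(7 11 9)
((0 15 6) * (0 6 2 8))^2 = (0 2)(8 15)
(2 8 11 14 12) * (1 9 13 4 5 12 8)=[0, 9, 1, 3, 5, 12, 6, 7, 11, 13, 10, 14, 2, 4, 8]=(1 9 13 4 5 12 2)(8 11 14)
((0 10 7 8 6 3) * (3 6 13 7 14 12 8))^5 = (0 13 14 3 8 10 7 12)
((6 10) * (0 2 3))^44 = ((0 2 3)(6 10))^44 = (10)(0 3 2)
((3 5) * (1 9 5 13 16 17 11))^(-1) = (1 11 17 16 13 3 5 9) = ((1 9 5 3 13 16 17 11))^(-1)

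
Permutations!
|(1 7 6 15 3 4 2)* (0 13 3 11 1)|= |(0 13 3 4 2)(1 7 6 15 11)|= 5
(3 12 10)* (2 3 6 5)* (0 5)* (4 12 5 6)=(0 6)(2 3 5)(4 12 10)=[6, 1, 3, 5, 12, 2, 0, 7, 8, 9, 4, 11, 10]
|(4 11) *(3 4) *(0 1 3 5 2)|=|(0 1 3 4 11 5 2)|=7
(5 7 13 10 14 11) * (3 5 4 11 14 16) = [0, 1, 2, 5, 11, 7, 6, 13, 8, 9, 16, 4, 12, 10, 14, 15, 3] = (3 5 7 13 10 16)(4 11)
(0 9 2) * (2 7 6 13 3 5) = [9, 1, 0, 5, 4, 2, 13, 6, 8, 7, 10, 11, 12, 3] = (0 9 7 6 13 3 5 2)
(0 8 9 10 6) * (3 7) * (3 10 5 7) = [8, 1, 2, 3, 4, 7, 0, 10, 9, 5, 6] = (0 8 9 5 7 10 6)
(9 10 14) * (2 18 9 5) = (2 18 9 10 14 5) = [0, 1, 18, 3, 4, 2, 6, 7, 8, 10, 14, 11, 12, 13, 5, 15, 16, 17, 9]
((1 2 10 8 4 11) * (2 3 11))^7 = ((1 3 11)(2 10 8 4))^7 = (1 3 11)(2 4 8 10)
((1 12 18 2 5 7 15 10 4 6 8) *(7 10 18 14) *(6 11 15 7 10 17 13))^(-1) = ((1 12 14 10 4 11 15 18 2 5 17 13 6 8))^(-1) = (1 8 6 13 17 5 2 18 15 11 4 10 14 12)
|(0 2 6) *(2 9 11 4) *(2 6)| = 5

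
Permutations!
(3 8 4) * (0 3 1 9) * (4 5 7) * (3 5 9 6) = (0 5 7 4 1 6 3 8 9) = [5, 6, 2, 8, 1, 7, 3, 4, 9, 0]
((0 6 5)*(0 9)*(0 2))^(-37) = (0 9 6 2 5)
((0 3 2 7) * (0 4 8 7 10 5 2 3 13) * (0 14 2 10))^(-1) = (0 2 14 13)(4 7 8)(5 10)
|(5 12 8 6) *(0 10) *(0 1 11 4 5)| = 9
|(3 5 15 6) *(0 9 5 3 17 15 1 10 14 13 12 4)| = 9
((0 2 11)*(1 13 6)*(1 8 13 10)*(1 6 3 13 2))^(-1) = (0 11 2 8 6 10 1)(3 13)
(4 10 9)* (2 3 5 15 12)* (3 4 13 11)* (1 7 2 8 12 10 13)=(1 7 2 4 13 11 3 5 15 10 9)(8 12)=[0, 7, 4, 5, 13, 15, 6, 2, 12, 1, 9, 3, 8, 11, 14, 10]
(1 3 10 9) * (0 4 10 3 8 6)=(0 4 10 9 1 8 6)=[4, 8, 2, 3, 10, 5, 0, 7, 6, 1, 9]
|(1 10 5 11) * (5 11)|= 3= |(1 10 11)|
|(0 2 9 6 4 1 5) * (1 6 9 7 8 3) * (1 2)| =12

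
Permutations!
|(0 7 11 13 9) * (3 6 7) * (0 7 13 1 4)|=9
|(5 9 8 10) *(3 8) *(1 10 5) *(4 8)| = 10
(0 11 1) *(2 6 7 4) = (0 11 1)(2 6 7 4) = [11, 0, 6, 3, 2, 5, 7, 4, 8, 9, 10, 1]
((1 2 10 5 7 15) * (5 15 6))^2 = (1 10)(2 15)(5 6 7)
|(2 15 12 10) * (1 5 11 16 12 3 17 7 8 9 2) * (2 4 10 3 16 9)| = 24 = |(1 5 11 9 4 10)(2 15 16 12 3 17 7 8)|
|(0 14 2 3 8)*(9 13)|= 10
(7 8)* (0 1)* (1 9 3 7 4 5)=(0 9 3 7 8 4 5 1)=[9, 0, 2, 7, 5, 1, 6, 8, 4, 3]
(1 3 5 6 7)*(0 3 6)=(0 3 5)(1 6 7)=[3, 6, 2, 5, 4, 0, 7, 1]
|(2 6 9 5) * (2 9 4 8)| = |(2 6 4 8)(5 9)| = 4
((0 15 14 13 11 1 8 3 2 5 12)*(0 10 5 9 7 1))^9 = (0 11 13 14 15)(1 2)(3 7)(8 9)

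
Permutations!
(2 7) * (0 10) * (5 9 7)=[10, 1, 5, 3, 4, 9, 6, 2, 8, 7, 0]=(0 10)(2 5 9 7)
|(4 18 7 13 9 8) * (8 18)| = 4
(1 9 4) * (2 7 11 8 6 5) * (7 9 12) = (1 12 7 11 8 6 5 2 9 4) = [0, 12, 9, 3, 1, 2, 5, 11, 6, 4, 10, 8, 7]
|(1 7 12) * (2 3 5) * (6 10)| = 6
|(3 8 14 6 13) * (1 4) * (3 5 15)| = |(1 4)(3 8 14 6 13 5 15)| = 14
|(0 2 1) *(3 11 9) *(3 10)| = |(0 2 1)(3 11 9 10)| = 12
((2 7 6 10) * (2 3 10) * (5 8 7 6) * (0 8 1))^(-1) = ((0 8 7 5 1)(2 6)(3 10))^(-1) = (0 1 5 7 8)(2 6)(3 10)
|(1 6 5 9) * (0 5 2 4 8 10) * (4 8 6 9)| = |(0 5 4 6 2 8 10)(1 9)| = 14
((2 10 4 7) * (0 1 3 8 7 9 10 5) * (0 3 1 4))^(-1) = ((0 4 9 10)(2 5 3 8 7))^(-1) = (0 10 9 4)(2 7 8 3 5)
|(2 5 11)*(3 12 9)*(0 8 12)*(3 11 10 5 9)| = |(0 8 12 3)(2 9 11)(5 10)| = 12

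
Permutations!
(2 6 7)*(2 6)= (6 7)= [0, 1, 2, 3, 4, 5, 7, 6]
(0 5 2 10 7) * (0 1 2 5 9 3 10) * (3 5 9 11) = [11, 2, 0, 10, 4, 9, 6, 1, 8, 5, 7, 3] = (0 11 3 10 7 1 2)(5 9)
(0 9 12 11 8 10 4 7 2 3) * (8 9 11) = (0 11 9 12 8 10 4 7 2 3) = [11, 1, 3, 0, 7, 5, 6, 2, 10, 12, 4, 9, 8]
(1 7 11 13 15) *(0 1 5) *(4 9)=(0 1 7 11 13 15 5)(4 9)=[1, 7, 2, 3, 9, 0, 6, 11, 8, 4, 10, 13, 12, 15, 14, 5]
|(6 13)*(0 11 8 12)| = 4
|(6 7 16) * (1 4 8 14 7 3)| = 8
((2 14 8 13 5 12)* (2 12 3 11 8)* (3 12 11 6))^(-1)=((2 14)(3 6)(5 12 11 8 13))^(-1)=(2 14)(3 6)(5 13 8 11 12)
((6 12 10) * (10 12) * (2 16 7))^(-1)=(2 7 16)(6 10)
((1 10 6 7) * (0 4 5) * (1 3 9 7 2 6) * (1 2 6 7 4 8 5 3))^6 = ((0 8 5)(1 10 2 7)(3 9 4))^6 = (1 2)(7 10)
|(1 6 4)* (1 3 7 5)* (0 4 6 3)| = 4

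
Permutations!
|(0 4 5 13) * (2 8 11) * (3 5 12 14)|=|(0 4 12 14 3 5 13)(2 8 11)|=21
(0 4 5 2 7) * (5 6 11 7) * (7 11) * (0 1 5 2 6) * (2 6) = (11)(0 4)(1 5 2 6 7) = [4, 5, 6, 3, 0, 2, 7, 1, 8, 9, 10, 11]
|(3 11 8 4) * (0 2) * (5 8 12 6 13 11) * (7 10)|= 4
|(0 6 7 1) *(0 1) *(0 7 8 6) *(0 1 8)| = 4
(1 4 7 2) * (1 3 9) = [0, 4, 3, 9, 7, 5, 6, 2, 8, 1] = (1 4 7 2 3 9)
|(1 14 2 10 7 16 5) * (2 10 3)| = |(1 14 10 7 16 5)(2 3)| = 6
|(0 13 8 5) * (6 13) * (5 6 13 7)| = |(0 13 8 6 7 5)| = 6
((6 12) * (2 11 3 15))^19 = ((2 11 3 15)(6 12))^19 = (2 15 3 11)(6 12)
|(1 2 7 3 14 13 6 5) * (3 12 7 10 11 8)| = |(1 2 10 11 8 3 14 13 6 5)(7 12)| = 10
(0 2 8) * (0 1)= [2, 0, 8, 3, 4, 5, 6, 7, 1]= (0 2 8 1)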